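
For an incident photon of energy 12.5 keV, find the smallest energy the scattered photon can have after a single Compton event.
11.9170 keV (at θ = 180°)

The scattered photon has minimum energy when its wavelength is maximum, i.e., when the Compton shift Δλ = λ_C(1 − cos θ) is maximum. This occurs at θ = 180° (backscattering), giving Δλ_max = 2λ_C = 4.8526 pm.

Initial wavelength: λ₀ = hc/E₀ = 99.1874 pm
Maximum final wavelength: λ'_max = λ₀ + 2λ_C = 99.1874 + 4.8526 = 104.0400 pm
Minimum final energy: E'_min = hc/λ'_max = 11.9170 keV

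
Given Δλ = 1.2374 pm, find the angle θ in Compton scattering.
60.66°

From the Compton formula Δλ = λ_C(1 - cos θ), we can solve for θ:

cos θ = 1 - Δλ/λ_C

Given:
- Δλ = 1.2374 pm
- λ_C = h/(m_e·c) ≈ 2.42631024 pm

cos θ = 1 - 1.2374/2.42631024
cos θ = 1 - 0.509992
cos θ = 0.490008

θ = arccos(0.490008)
θ = 60.66°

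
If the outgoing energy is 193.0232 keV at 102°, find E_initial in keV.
355.0002 keV

Convert final energy to wavelength (hc ≈ 1239.842 keV·pm):
λ' = hc/E' = 1239.842 / 193.0232 = 6.4233 pm

Calculate the Compton shift:
Δλ = λ_C(1 - cos(102°))
Δλ = 2.4263 × (1 - cos(102°))
Δλ = 2.9308 pm

Initial wavelength:
λ = λ' - Δλ = 6.4233 - 2.9308 = 3.4925 pm

Initial energy:
E = hc/λ = 1239.842 / 3.4925 = 355.0002 keV

(Intermediate values are shown rounded; full precision is carried through to the final answer.)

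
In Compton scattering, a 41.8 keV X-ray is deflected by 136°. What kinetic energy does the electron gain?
5.1540 keV

By energy conservation: K_e = E_initial - E_final

First find the scattered photon energy:
Initial wavelength: λ = hc/E = 29.6613 pm
Compton shift: Δλ = λ_C(1 - cos(136°)) = 4.1717 pm
Final wavelength: λ' = 29.6613 + 4.1717 = 33.8329 pm
Final photon energy: E' = hc/λ' = 36.6460 keV

Electron kinetic energy:
K_e = E - E' = 41.8000 - 36.6460 = 5.1540 keV

(Intermediate values are shown rounded; full precision is carried through to the final answer.)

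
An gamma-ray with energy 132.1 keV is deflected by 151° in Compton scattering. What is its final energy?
88.9794 keV

First convert energy to wavelength:
λ = hc/E, with hc ≈ 1239.842 keV·pm (i.e. 1239.842 eV·nm)

For E = 132.1 keV = 132100 eV:
λ = 1239.842 keV·pm / 132.1 keV
λ = 9.3856 pm

Calculate the Compton shift:
Δλ = λ_C(1 - cos(151°)) = 2.4263 × 1.8746
Δλ = 4.5484 pm

Final wavelength:
λ' = 9.3856 + 4.5484 = 13.9340 pm

Final energy:
E' = hc/λ' = 1239.842 / 13.9340 = 88.9794 keV

(Intermediate values are shown rounded; full precision is carried through to the final answer.)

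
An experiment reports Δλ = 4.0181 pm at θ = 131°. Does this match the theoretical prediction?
Yes, consistent

Calculate the expected shift for θ = 131°:

Δλ_expected = λ_C(1 - cos(131°))
Δλ_expected = 2.4263 × (1 - cos(131°))
Δλ_expected = 2.4263 × 1.6561
Δλ_expected = 4.0181 pm

Given shift: 4.0181 pm
Expected shift: 4.0181 pm
Difference: 0.0000 pm

The values match. This is consistent with Compton scattering at the stated angle.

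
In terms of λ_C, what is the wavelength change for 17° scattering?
0.0437 λ_C

The Compton shift formula is:
Δλ = λ_C(1 - cos θ)

Dividing both sides by λ_C:
Δλ/λ_C = 1 - cos θ

For θ = 17°:
Δλ/λ_C = 1 - cos(17°)
Δλ/λ_C = 1 - 0.9563
Δλ/λ_C = 0.0437

This means the shift is 0.0437 × λ_C = 0.1060 pm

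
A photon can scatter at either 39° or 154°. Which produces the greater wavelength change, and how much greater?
154° produces the larger shift by a factor of 8.520

Calculate both shifts using Δλ = λ_C(1 - cos θ):

For θ₁ = 39°:
Δλ₁ = 2.4263 × (1 - cos(39°))
Δλ₁ = 2.4263 × 0.2229
Δλ₁ = 0.5407 pm

For θ₂ = 154°:
Δλ₂ = 2.4263 × (1 - cos(154°))
Δλ₂ = 2.4263 × 1.8988
Δλ₂ = 4.6071 pm

The 154° angle produces the larger shift.
Ratio: 4.6071/0.5407 = 8.520

(Intermediate values are shown rounded; full precision is carried through to the final answer.)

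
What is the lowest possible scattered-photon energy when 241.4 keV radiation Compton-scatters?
124.1249 keV (at θ = 180°)

The scattered photon has minimum energy when its wavelength is maximum, i.e., when the Compton shift Δλ = λ_C(1 − cos θ) is maximum. This occurs at θ = 180° (backscattering), giving Δλ_max = 2λ_C = 4.8526 pm.

Initial wavelength: λ₀ = hc/E₀ = 5.1360 pm
Maximum final wavelength: λ'_max = λ₀ + 2λ_C = 5.1360 + 4.8526 = 9.9887 pm
Minimum final energy: E'_min = hc/λ'_max = 124.1249 keV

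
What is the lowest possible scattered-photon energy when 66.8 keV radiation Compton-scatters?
52.9550 keV (at θ = 180°)

The scattered photon has minimum energy when its wavelength is maximum, i.e., when the Compton shift Δλ = λ_C(1 − cos θ) is maximum. This occurs at θ = 180° (backscattering), giving Δλ_max = 2λ_C = 4.8526 pm.

Initial wavelength: λ₀ = hc/E₀ = 18.5605 pm
Maximum final wavelength: λ'_max = λ₀ + 2λ_C = 18.5605 + 4.8526 = 23.4131 pm
Minimum final energy: E'_min = hc/λ'_max = 52.9550 keV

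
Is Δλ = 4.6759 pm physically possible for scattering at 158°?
Yes, consistent

Calculate the expected shift for θ = 158°:

Δλ_expected = λ_C(1 - cos(158°))
Δλ_expected = 2.4263 × (1 - cos(158°))
Δλ_expected = 2.4263 × 1.9272
Δλ_expected = 4.6759 pm

Given shift: 4.6759 pm
Expected shift: 4.6759 pm
Difference: 0.0000 pm

The values match. This is consistent with Compton scattering at the stated angle.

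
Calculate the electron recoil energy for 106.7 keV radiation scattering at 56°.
8.9933 keV

By energy conservation: K_e = E_initial - E_final

First find the scattered photon energy:
Initial wavelength: λ = hc/E = 11.6199 pm
Compton shift: Δλ = λ_C(1 - cos(56°)) = 1.0695 pm
Final wavelength: λ' = 11.6199 + 1.0695 = 12.6894 pm
Final photon energy: E' = hc/λ' = 97.7067 keV

Electron kinetic energy:
K_e = E - E' = 106.7000 - 97.7067 = 8.9933 keV

(Intermediate values are shown rounded; full precision is carried through to the final answer.)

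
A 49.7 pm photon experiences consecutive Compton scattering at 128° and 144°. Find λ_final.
58.0093 pm

Apply Compton shift twice:

First scattering at θ₁ = 128°:
Δλ₁ = λ_C(1 - cos(128°))
Δλ₁ = 2.4263 × 1.6157
Δλ₁ = 3.9201 pm

After first scattering:
λ₁ = 49.7 + 3.9201 = 53.6201 pm

Second scattering at θ₂ = 144°:
Δλ₂ = λ_C(1 - cos(144°))
Δλ₂ = 2.4263 × 1.8090
Δλ₂ = 4.3892 pm

Final wavelength:
λ₂ = 53.6201 + 4.3892 = 58.0093 pm

Total shift: Δλ_total = 3.9201 + 4.3892 = 8.3093 pm

(Intermediate values are shown rounded; full precision is carried through to the final answer.)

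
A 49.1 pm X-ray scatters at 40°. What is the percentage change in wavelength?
1.1561%

Calculate the Compton shift:
Δλ = λ_C(1 - cos(40°))
Δλ = 2.4263 × (1 - cos(40°))
Δλ = 2.4263 × 0.2340
Δλ = 0.5676 pm

Percentage change:
(Δλ/λ₀) × 100 = (0.5676/49.1) × 100
= 1.1561%

(Intermediate values are shown rounded; full precision is carried through to the final answer.)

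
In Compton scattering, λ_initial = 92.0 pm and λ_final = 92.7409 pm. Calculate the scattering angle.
46.00°

First find the wavelength shift:
Δλ = λ' - λ = 92.7409 - 92.0 = 0.7409 pm

Using Δλ = λ_C(1 - cos θ), with λ_C = h/(m_e·c) ≈ 2.42631024 pm:
cos θ = 1 - Δλ/λ_C
cos θ = 1 - 0.7409/2.42631024
cos θ = 0.694639

θ = arccos(0.694639)
θ = 46.00°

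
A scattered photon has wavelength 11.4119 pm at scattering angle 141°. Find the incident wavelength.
7.1000 pm

From λ' = λ + Δλ, we have λ = λ' - Δλ

First calculate the Compton shift:
Δλ = λ_C(1 - cos θ)
Δλ = 2.4263 × (1 - cos(141°))
Δλ = 2.4263 × 1.7771
Δλ = 4.3119 pm

Initial wavelength:
λ = λ' - Δλ
λ = 11.4119 - 4.3119
λ = 7.1000 pm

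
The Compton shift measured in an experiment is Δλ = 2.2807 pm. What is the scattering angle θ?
86.56°

From the Compton formula Δλ = λ_C(1 - cos θ), we can solve for θ:

cos θ = 1 - Δλ/λ_C

Given:
- Δλ = 2.2807 pm
- λ_C = h/(m_e·c) ≈ 2.42631024 pm

cos θ = 1 - 2.2807/2.42631024
cos θ = 1 - 0.939987
cos θ = 0.060013

θ = arccos(0.060013)
θ = 86.56°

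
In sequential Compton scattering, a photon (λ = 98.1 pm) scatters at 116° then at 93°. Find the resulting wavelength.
104.1432 pm

Apply Compton shift twice:

First scattering at θ₁ = 116°:
Δλ₁ = λ_C(1 - cos(116°))
Δλ₁ = 2.4263 × 1.4384
Δλ₁ = 3.4899 pm

After first scattering:
λ₁ = 98.1 + 3.4899 = 101.5899 pm

Second scattering at θ₂ = 93°:
Δλ₂ = λ_C(1 - cos(93°))
Δλ₂ = 2.4263 × 1.0523
Δλ₂ = 2.5533 pm

Final wavelength:
λ₂ = 101.5899 + 2.5533 = 104.1432 pm

Total shift: Δλ_total = 3.4899 + 2.5533 = 6.0432 pm

(Intermediate values are shown rounded; full precision is carried through to the final answer.)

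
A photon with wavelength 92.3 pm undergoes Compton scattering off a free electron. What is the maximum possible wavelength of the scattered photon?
97.1526 pm (at θ = 180°)

The Compton shift is Δλ = λ_C(1 − cos θ).

Since cos θ ranges from −1 to 1, the factor (1 − cos θ) ranges from 0 to 2; the maximum shift occurs at θ = 180° (backscattering):
Δλ_max = 2λ_C = 2 × 2.4263 pm = 4.8526 pm

Maximum scattered wavelength:
λ'_max = λ₀ + Δλ_max = 92.3 + 4.8526 = 97.1526 pm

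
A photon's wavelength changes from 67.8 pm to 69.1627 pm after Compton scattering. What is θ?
64.00°

First find the wavelength shift:
Δλ = λ' - λ = 69.1627 - 67.8 = 1.3627 pm

Using Δλ = λ_C(1 - cos θ), with λ_C = h/(m_e·c) ≈ 2.42631024 pm:
cos θ = 1 - Δλ/λ_C
cos θ = 1 - 1.3627/2.42631024
cos θ = 0.438365

θ = arccos(0.438365)
θ = 64.00°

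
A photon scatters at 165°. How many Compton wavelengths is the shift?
1.9659 λ_C

The Compton shift formula is:
Δλ = λ_C(1 - cos θ)

Dividing both sides by λ_C:
Δλ/λ_C = 1 - cos θ

For θ = 165°:
Δλ/λ_C = 1 - cos(165°)
Δλ/λ_C = 1 - -0.9659
Δλ/λ_C = 1.9659

This means the shift is 1.9659 × λ_C = 4.7699 pm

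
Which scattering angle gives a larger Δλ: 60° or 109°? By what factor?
109° produces the larger shift by a factor of 2.651

Calculate both shifts using Δλ = λ_C(1 - cos θ):

For θ₁ = 60°:
Δλ₁ = 2.4263 × (1 - cos(60°))
Δλ₁ = 2.4263 × 0.5000
Δλ₁ = 1.2132 pm

For θ₂ = 109°:
Δλ₂ = 2.4263 × (1 - cos(109°))
Δλ₂ = 2.4263 × 1.3256
Δλ₂ = 3.2162 pm

The 109° angle produces the larger shift.
Ratio: 3.2162/1.2132 = 2.651

(Intermediate values are shown rounded; full precision is carried through to the final answer.)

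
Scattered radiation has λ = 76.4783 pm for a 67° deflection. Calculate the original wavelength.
75.0000 pm

From λ' = λ + Δλ, we have λ = λ' - Δλ

First calculate the Compton shift:
Δλ = λ_C(1 - cos θ)
Δλ = 2.4263 × (1 - cos(67°))
Δλ = 2.4263 × 0.6093
Δλ = 1.4783 pm

Initial wavelength:
λ = λ' - Δλ
λ = 76.4783 - 1.4783
λ = 75.0000 pm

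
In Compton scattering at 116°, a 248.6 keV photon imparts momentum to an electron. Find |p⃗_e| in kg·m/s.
1.8129e-22 kg·m/s

The electron is initially at rest, so by conservation of momentum:
p⃗_e = p⃗₀ − p⃗'  (incident photon momentum minus scattered photon momentum)

Photon momentum magnitudes (p = h/λ = E/c):
λ₀ = hc/E₀ = 4.9873 pm → p₀ = h/λ₀ = 1.3286e-22 kg·m/s
Δλ = λ_C(1 − cos 116°) = 3.4899 pm
λ' = 8.4772 pm → p' = h/λ' = 7.8163e-23 kg·m/s

The scattered photon makes angle θ = 116° with the incident direction, so by the law of cosines:
|p⃗_e|² = p₀² + p'² − 2p₀p'cos θ
|p⃗_e|² = (1.3286e-22)² + (7.8163e-23)² − 2·1.3286e-22·7.8163e-23·cos(116°)
|p⃗_e| = 1.8129e-22 kg·m/s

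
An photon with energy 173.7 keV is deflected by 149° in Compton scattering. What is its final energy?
106.4800 keV

First convert energy to wavelength:
λ = hc/E, with hc ≈ 1239.842 keV·pm (i.e. 1239.842 eV·nm)

For E = 173.7 keV = 173700 eV:
λ = 1239.842 keV·pm / 173.7 keV
λ = 7.1378 pm

Calculate the Compton shift:
Δλ = λ_C(1 - cos(149°)) = 2.4263 × 1.8572
Δλ = 4.5061 pm

Final wavelength:
λ' = 7.1378 + 4.5061 = 11.6439 pm

Final energy:
E' = hc/λ' = 1239.842 / 11.6439 = 106.4800 keV

(Intermediate values are shown rounded; full precision is carried through to the final answer.)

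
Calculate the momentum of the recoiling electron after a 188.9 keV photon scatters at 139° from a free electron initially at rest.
1.5255e-22 kg·m/s

The electron is initially at rest, so by conservation of momentum:
p⃗_e = p⃗₀ − p⃗'  (incident photon momentum minus scattered photon momentum)

Photon momentum magnitudes (p = h/λ = E/c):
λ₀ = hc/E₀ = 6.5635 pm → p₀ = h/λ₀ = 1.0095e-22 kg·m/s
Δλ = λ_C(1 − cos 139°) = 4.2575 pm
λ' = 10.8210 pm → p' = h/λ' = 6.1234e-23 kg·m/s

The scattered photon makes angle θ = 139° with the incident direction, so by the law of cosines:
|p⃗_e|² = p₀² + p'² − 2p₀p'cos θ
|p⃗_e|² = (1.0095e-22)² + (6.1234e-23)² − 2·1.0095e-22·6.1234e-23·cos(139°)
|p⃗_e| = 1.5255e-22 kg·m/s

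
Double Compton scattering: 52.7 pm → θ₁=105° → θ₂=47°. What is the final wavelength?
56.5259 pm

Apply Compton shift twice:

First scattering at θ₁ = 105°:
Δλ₁ = λ_C(1 - cos(105°))
Δλ₁ = 2.4263 × 1.2588
Δλ₁ = 3.0543 pm

After first scattering:
λ₁ = 52.7 + 3.0543 = 55.7543 pm

Second scattering at θ₂ = 47°:
Δλ₂ = λ_C(1 - cos(47°))
Δλ₂ = 2.4263 × 0.3180
Δλ₂ = 0.7716 pm

Final wavelength:
λ₂ = 55.7543 + 0.7716 = 56.5259 pm

Total shift: Δλ_total = 3.0543 + 0.7716 = 3.8259 pm

(Intermediate values are shown rounded; full precision is carried through to the final answer.)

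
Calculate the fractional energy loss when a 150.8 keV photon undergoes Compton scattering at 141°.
0.3440 (or 34.40%)

Calculate initial and final photon energies:

Initial: E₀ = 150.8 keV → λ₀ = 8.2218 pm
Compton shift: Δλ = 4.3119 pm
Final wavelength: λ' = 12.5337 pm
Final energy: E' = 98.9209 keV

Fractional energy loss:
(E₀ - E')/E₀ = (150.8000 - 98.9209)/150.8000
= 51.8791/150.8000
= 0.3440
= 34.40%

(Intermediate values are shown rounded; full precision is carried through to the final answer.)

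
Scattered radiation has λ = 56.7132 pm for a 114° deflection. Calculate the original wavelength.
53.3000 pm

From λ' = λ + Δλ, we have λ = λ' - Δλ

First calculate the Compton shift:
Δλ = λ_C(1 - cos θ)
Δλ = 2.4263 × (1 - cos(114°))
Δλ = 2.4263 × 1.4067
Δλ = 3.4132 pm

Initial wavelength:
λ = λ' - Δλ
λ = 56.7132 - 3.4132
λ = 53.3000 pm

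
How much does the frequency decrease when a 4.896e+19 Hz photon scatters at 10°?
2.930e+17 Hz (decrease)

Convert frequency to wavelength (c = 299792458 m/s):
λ₀ = c/f₀ = 299792458/4.896e+19 = 6.1232120e-12 m = 6.1232 pm

Calculate Compton shift:
Δλ = λ_C(1 - cos(10°)) = 0.0369 pm

Final wavelength:
λ' = λ₀ + Δλ = 6.1232 + 0.0369 = 6.1601 pm

Final frequency:
f' = c/λ' = 299792458/6.1600731e-12 = 4.8667030e+19 Hz

Frequency shift (decrease):
Δf = f₀ - f' = 4.896e+19 - 4.8667030e+19 = 2.930e+17 Hz

(Intermediate values are shown rounded; full precision is carried through to the final answer.)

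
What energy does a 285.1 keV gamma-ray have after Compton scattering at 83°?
191.3509 keV

First convert energy to wavelength:
λ = hc/E, with hc ≈ 1239.842 keV·pm (i.e. 1239.842 eV·nm)

For E = 285.1 keV = 285100 eV:
λ = 1239.842 keV·pm / 285.1 keV
λ = 4.3488 pm

Calculate the Compton shift:
Δλ = λ_C(1 - cos(83°)) = 2.4263 × 0.8781
Δλ = 2.1306 pm

Final wavelength:
λ' = 4.3488 + 2.1306 = 6.4794 pm

Final energy:
E' = hc/λ' = 1239.842 / 6.4794 = 191.3509 keV

(Intermediate values are shown rounded; full precision is carried through to the final answer.)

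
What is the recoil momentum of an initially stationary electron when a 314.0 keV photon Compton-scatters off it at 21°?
6.0311e-23 kg·m/s

The electron is initially at rest, so by conservation of momentum:
p⃗_e = p⃗₀ − p⃗'  (incident photon momentum minus scattered photon momentum)

Photon momentum magnitudes (p = h/λ = E/c):
λ₀ = hc/E₀ = 3.9485 pm → p₀ = h/λ₀ = 1.6781e-22 kg·m/s
Δλ = λ_C(1 − cos 21°) = 0.1612 pm
λ' = 4.1097 pm → p' = h/λ' = 1.6123e-22 kg·m/s

The scattered photon makes angle θ = 21° with the incident direction, so by the law of cosines:
|p⃗_e|² = p₀² + p'² − 2p₀p'cos θ
|p⃗_e|² = (1.6781e-22)² + (1.6123e-22)² − 2·1.6781e-22·1.6123e-22·cos(21°)
|p⃗_e| = 6.0311e-23 kg·m/s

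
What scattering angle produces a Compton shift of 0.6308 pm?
42.27°

From the Compton formula Δλ = λ_C(1 - cos θ), we can solve for θ:

cos θ = 1 - Δλ/λ_C

Given:
- Δλ = 0.6308 pm
- λ_C = h/(m_e·c) ≈ 2.42631024 pm

cos θ = 1 - 0.6308/2.42631024
cos θ = 1 - 0.259983
cos θ = 0.740017

θ = arccos(0.740017)
θ = 42.27°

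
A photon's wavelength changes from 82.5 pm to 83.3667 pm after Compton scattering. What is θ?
50.00°

First find the wavelength shift:
Δλ = λ' - λ = 83.3667 - 82.5 = 0.8667 pm

Using Δλ = λ_C(1 - cos θ), with λ_C = h/(m_e·c) ≈ 2.42631024 pm:
cos θ = 1 - Δλ/λ_C
cos θ = 1 - 0.8667/2.42631024
cos θ = 0.642791

θ = arccos(0.642791)
θ = 50.00°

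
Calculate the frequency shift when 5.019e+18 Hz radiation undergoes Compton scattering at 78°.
1.565e+17 Hz (decrease)

Convert frequency to wavelength (c = 299792458 m/s):
λ₀ = c/f₀ = 299792458/5.019e+18 = 5.9731512e-11 m = 59.7315 pm

Calculate Compton shift:
Δλ = λ_C(1 - cos(78°)) = 1.9219 pm

Final wavelength:
λ' = λ₀ + Δλ = 59.7315 + 1.9219 = 61.6534 pm

Final frequency:
f' = c/λ' = 299792458/6.1653364e-11 = 4.8625483e+18 Hz

Frequency shift (decrease):
Δf = f₀ - f' = 5.019e+18 - 4.8625483e+18 = 1.565e+17 Hz

(Intermediate values are shown rounded; full precision is carried through to the final answer.)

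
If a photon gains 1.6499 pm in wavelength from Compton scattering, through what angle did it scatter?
71.34°

From the Compton formula Δλ = λ_C(1 - cos θ), we can solve for θ:

cos θ = 1 - Δλ/λ_C

Given:
- Δλ = 1.6499 pm
- λ_C = h/(m_e·c) ≈ 2.42631024 pm

cos θ = 1 - 1.6499/2.42631024
cos θ = 1 - 0.680004
cos θ = 0.319996

θ = arccos(0.319996)
θ = 71.34°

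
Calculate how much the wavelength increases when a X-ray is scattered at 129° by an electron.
3.9532 pm

Using the Compton scattering formula:
Δλ = λ_C(1 - cos θ)

where λ_C = h/(m_e·c) ≈ 2.4263 pm is the Compton wavelength of an electron.

For θ = 129°:
cos(129°) = -0.6293
1 - cos(129°) = 1.6293

Δλ = 2.4263 × 1.6293
Δλ = 3.9532 pm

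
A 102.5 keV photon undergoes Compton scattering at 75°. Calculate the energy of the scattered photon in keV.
89.2335 keV

First convert energy to wavelength:
λ = hc/E, with hc ≈ 1239.842 keV·pm (i.e. 1239.842 eV·nm)

For E = 102.5 keV = 102500 eV:
λ = 1239.842 keV·pm / 102.5 keV
λ = 12.0960 pm

Calculate the Compton shift:
Δλ = λ_C(1 - cos(75°)) = 2.4263 × 0.7412
Δλ = 1.7983 pm

Final wavelength:
λ' = 12.0960 + 1.7983 = 13.8944 pm

Final energy:
E' = hc/λ' = 1239.842 / 13.8944 = 89.2335 keV

(Intermediate values are shown rounded; full precision is carried through to the final answer.)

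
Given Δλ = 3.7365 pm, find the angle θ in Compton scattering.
122.68°

From the Compton formula Δλ = λ_C(1 - cos θ), we can solve for θ:

cos θ = 1 - Δλ/λ_C

Given:
- Δλ = 3.7365 pm
- λ_C = h/(m_e·c) ≈ 2.42631024 pm

cos θ = 1 - 3.7365/2.42631024
cos θ = 1 - 1.539993
cos θ = -0.539993

θ = arccos(-0.539993)
θ = 122.68°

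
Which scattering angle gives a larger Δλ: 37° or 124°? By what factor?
124° produces the larger shift by a factor of 7.743

Calculate both shifts using Δλ = λ_C(1 - cos θ):

For θ₁ = 37°:
Δλ₁ = 2.4263 × (1 - cos(37°))
Δλ₁ = 2.4263 × 0.2014
Δλ₁ = 0.4886 pm

For θ₂ = 124°:
Δλ₂ = 2.4263 × (1 - cos(124°))
Δλ₂ = 2.4263 × 1.5592
Δλ₂ = 3.7831 pm

The 124° angle produces the larger shift.
Ratio: 3.7831/0.4886 = 7.743

(Intermediate values are shown rounded; full precision is carried through to the final answer.)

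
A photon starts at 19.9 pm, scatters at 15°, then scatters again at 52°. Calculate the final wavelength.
20.9152 pm

Apply Compton shift twice:

First scattering at θ₁ = 15°:
Δλ₁ = λ_C(1 - cos(15°))
Δλ₁ = 2.4263 × 0.0341
Δλ₁ = 0.0827 pm

After first scattering:
λ₁ = 19.9 + 0.0827 = 19.9827 pm

Second scattering at θ₂ = 52°:
Δλ₂ = λ_C(1 - cos(52°))
Δλ₂ = 2.4263 × 0.3843
Δλ₂ = 0.9325 pm

Final wavelength:
λ₂ = 19.9827 + 0.9325 = 20.9152 pm

Total shift: Δλ_total = 0.0827 + 0.9325 = 1.0152 pm

(Intermediate values are shown rounded; full precision is carried through to the final answer.)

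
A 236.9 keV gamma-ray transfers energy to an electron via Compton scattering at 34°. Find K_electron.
17.3974 keV

By energy conservation: K_e = E_initial - E_final

First find the scattered photon energy:
Initial wavelength: λ = hc/E = 5.2336 pm
Compton shift: Δλ = λ_C(1 - cos(34°)) = 0.4148 pm
Final wavelength: λ' = 5.2336 + 0.4148 = 5.6484 pm
Final photon energy: E' = hc/λ' = 219.5026 keV

Electron kinetic energy:
K_e = E - E' = 236.9000 - 219.5026 = 17.3974 keV

(Intermediate values are shown rounded; full precision is carried through to the final answer.)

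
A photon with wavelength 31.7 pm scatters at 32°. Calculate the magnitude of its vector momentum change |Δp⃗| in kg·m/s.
1.1459e-23 kg·m/s

Photon momentum magnitude is p = h/λ.

Initial momentum:
p₀ = h/λ = 6.6261e-34/3.1700e-11 = 2.0902e-23 kg·m/s

After scattering:
λ' = λ + Δλ = 31.7 + 0.3687 = 32.0687 pm
p' = h/λ' = 6.6261e-34/3.2069e-11 = 2.0662e-23 kg·m/s

Momentum is a vector; the scattered photon's direction makes angle θ = 32° with the incident direction. The magnitude of the vector change Δp⃗ = p⃗₀ − p⃗' is found from the law of cosines:
|Δp⃗|² = p₀² + p'² − 2p₀p'cos θ
|Δp⃗|² = (2.0902e-23)² + (2.0662e-23)² − 2·2.0902e-23·2.0662e-23·cos(32°)
|Δp⃗| = 1.1459e-23 kg·m/s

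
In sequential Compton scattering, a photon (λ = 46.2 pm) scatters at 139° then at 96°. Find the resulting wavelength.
53.1374 pm

Apply Compton shift twice:

First scattering at θ₁ = 139°:
Δλ₁ = λ_C(1 - cos(139°))
Δλ₁ = 2.4263 × 1.7547
Δλ₁ = 4.2575 pm

After first scattering:
λ₁ = 46.2 + 4.2575 = 50.4575 pm

Second scattering at θ₂ = 96°:
Δλ₂ = λ_C(1 - cos(96°))
Δλ₂ = 2.4263 × 1.1045
Δλ₂ = 2.6799 pm

Final wavelength:
λ₂ = 50.4575 + 2.6799 = 53.1374 pm

Total shift: Δλ_total = 4.2575 + 2.6799 = 6.9374 pm

(Intermediate values are shown rounded; full precision is carried through to the final answer.)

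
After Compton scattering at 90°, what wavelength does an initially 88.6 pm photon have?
91.0263 pm

Using the Compton formula: λ' = λ + λ_C(1 − cos θ)

For θ = 90°, cos θ = 0 (exact) = 0.0000, so:
1 − cos 90° = 1 − (0) = 1.0000

Δλ = λ_C × 1.0000 = 2.4263 × 1.0000 = 2.4263 pm

λ' = 88.6 + 2.4263 = 91.0263 pm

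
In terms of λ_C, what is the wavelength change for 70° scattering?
0.6580 λ_C

The Compton shift formula is:
Δλ = λ_C(1 - cos θ)

Dividing both sides by λ_C:
Δλ/λ_C = 1 - cos θ

For θ = 70°:
Δλ/λ_C = 1 - cos(70°)
Δλ/λ_C = 1 - 0.3420
Δλ/λ_C = 0.6580

This means the shift is 0.6580 × λ_C = 1.5965 pm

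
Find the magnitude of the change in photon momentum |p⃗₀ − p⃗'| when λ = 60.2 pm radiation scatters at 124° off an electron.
1.8865e-23 kg·m/s

Photon momentum magnitude is p = h/λ.

Initial momentum:
p₀ = h/λ = 6.6261e-34/6.0200e-11 = 1.1007e-23 kg·m/s

After scattering:
λ' = λ + Δλ = 60.2 + 3.7831 = 63.9831 pm
p' = h/λ' = 6.6261e-34/6.3983e-11 = 1.0356e-23 kg·m/s

Momentum is a vector; the scattered photon's direction makes angle θ = 124° with the incident direction. The magnitude of the vector change Δp⃗ = p⃗₀ − p⃗' is found from the law of cosines:
|Δp⃗|² = p₀² + p'² − 2p₀p'cos θ
|Δp⃗|² = (1.1007e-23)² + (1.0356e-23)² − 2·1.1007e-23·1.0356e-23·cos(124°)
|Δp⃗| = 1.8865e-23 kg·m/s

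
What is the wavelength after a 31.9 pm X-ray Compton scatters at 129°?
35.8532 pm

Using the Compton scattering formula:
λ' = λ + Δλ = λ + λ_C(1 - cos θ)

Given:
- Initial wavelength λ = 31.9 pm
- Scattering angle θ = 129°
- Compton wavelength λ_C ≈ 2.4263 pm

Calculate the shift:
Δλ = 2.4263 × (1 - cos(129°))
Δλ = 2.4263 × 1.6293
Δλ = 3.9532 pm

Final wavelength:
λ' = 31.9 + 3.9532 = 35.8532 pm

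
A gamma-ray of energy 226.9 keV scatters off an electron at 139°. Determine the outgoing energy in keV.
127.5330 keV

First convert energy to wavelength:
λ = hc/E, with hc ≈ 1239.842 keV·pm (i.e. 1239.842 eV·nm)

For E = 226.9 keV = 226900 eV:
λ = 1239.842 keV·pm / 226.9 keV
λ = 5.4643 pm

Calculate the Compton shift:
Δλ = λ_C(1 - cos(139°)) = 2.4263 × 1.7547
Δλ = 4.2575 pm

Final wavelength:
λ' = 5.4643 + 4.2575 = 9.7217 pm

Final energy:
E' = hc/λ' = 1239.842 / 9.7217 = 127.5330 keV

(Intermediate values are shown rounded; full precision is carried through to the final answer.)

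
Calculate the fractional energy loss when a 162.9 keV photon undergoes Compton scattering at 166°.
0.3858 (or 38.58%)

Calculate initial and final photon energies:

Initial: E₀ = 162.9 keV → λ₀ = 7.6111 pm
Compton shift: Δλ = 4.7805 pm
Final wavelength: λ' = 12.3916 pm
Final energy: E' = 100.0550 keV

Fractional energy loss:
(E₀ - E')/E₀ = (162.9000 - 100.0550)/162.9000
= 62.8450/162.9000
= 0.3858
= 38.58%

(Intermediate values are shown rounded; full precision is carried through to the final answer.)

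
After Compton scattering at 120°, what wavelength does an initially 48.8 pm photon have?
52.4395 pm

Using the Compton formula: λ' = λ + λ_C(1 − cos θ)

For θ = 120°, cos θ = -1/2 (exact) = -0.5000, so:
1 − cos 120° = 1 − (-1/2) = 1.5000

Δλ = λ_C × 1.5000 = 2.4263 × 1.5000 = 3.6395 pm

λ' = 48.8 + 3.6395 = 52.4395 pm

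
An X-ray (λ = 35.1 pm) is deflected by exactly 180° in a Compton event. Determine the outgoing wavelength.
39.9526 pm

Using the Compton formula: λ' = λ + λ_C(1 − cos θ)

For θ = 180°, cos θ = -1 (exact) = -1.0000, so:
1 − cos 180° = 1 − (-1) = 2.0000

Δλ = λ_C × 2.0000 = 2.4263 × 2.0000 = 4.8526 pm

λ' = 35.1 + 4.8526 = 39.9526 pm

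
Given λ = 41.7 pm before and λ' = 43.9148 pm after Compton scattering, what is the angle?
85.00°

First find the wavelength shift:
Δλ = λ' - λ = 43.9148 - 41.7 = 2.2148 pm

Using Δλ = λ_C(1 - cos θ), with λ_C = h/(m_e·c) ≈ 2.42631024 pm:
cos θ = 1 - Δλ/λ_C
cos θ = 1 - 2.2148/2.42631024
cos θ = 0.087174

θ = arccos(0.087174)
θ = 85.00°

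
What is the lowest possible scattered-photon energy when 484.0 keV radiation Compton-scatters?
167.2236 keV (at θ = 180°)

The scattered photon has minimum energy when its wavelength is maximum, i.e., when the Compton shift Δλ = λ_C(1 − cos θ) is maximum. This occurs at θ = 180° (backscattering), giving Δλ_max = 2λ_C = 4.8526 pm.

Initial wavelength: λ₀ = hc/E₀ = 2.5617 pm
Maximum final wavelength: λ'_max = λ₀ + 2λ_C = 2.5617 + 4.8526 = 7.4143 pm
Minimum final energy: E'_min = hc/λ'_max = 167.2236 keV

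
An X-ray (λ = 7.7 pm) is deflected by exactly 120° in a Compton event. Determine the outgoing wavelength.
11.3395 pm

Using the Compton formula: λ' = λ + λ_C(1 − cos θ)

For θ = 120°, cos θ = -1/2 (exact) = -0.5000, so:
1 − cos 120° = 1 − (-1/2) = 1.5000

Δλ = λ_C × 1.5000 = 2.4263 × 1.5000 = 3.6395 pm

λ' = 7.7 + 3.6395 = 11.3395 pm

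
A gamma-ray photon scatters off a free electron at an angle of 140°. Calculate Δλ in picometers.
4.2850 pm

Using the Compton scattering formula:
Δλ = λ_C(1 - cos θ)

where λ_C = h/(m_e·c) ≈ 2.4263 pm is the Compton wavelength of an electron.

For θ = 140°:
cos(140°) = -0.7660
1 - cos(140°) = 1.7660

Δλ = 2.4263 × 1.7660
Δλ = 4.2850 pm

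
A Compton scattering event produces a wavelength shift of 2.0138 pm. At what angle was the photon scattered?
80.21°

From the Compton formula Δλ = λ_C(1 - cos θ), we can solve for θ:

cos θ = 1 - Δλ/λ_C

Given:
- Δλ = 2.0138 pm
- λ_C = h/(m_e·c) ≈ 2.42631024 pm

cos θ = 1 - 2.0138/2.42631024
cos θ = 1 - 0.829985
cos θ = 0.170015

θ = arccos(0.170015)
θ = 80.21°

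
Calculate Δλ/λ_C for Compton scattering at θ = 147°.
1.8387 λ_C

The Compton shift formula is:
Δλ = λ_C(1 - cos θ)

Dividing both sides by λ_C:
Δλ/λ_C = 1 - cos θ

For θ = 147°:
Δλ/λ_C = 1 - cos(147°)
Δλ/λ_C = 1 - -0.8387
Δλ/λ_C = 1.8387

This means the shift is 1.8387 × λ_C = 4.4612 pm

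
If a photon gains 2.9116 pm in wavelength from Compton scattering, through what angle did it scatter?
101.54°

From the Compton formula Δλ = λ_C(1 - cos θ), we can solve for θ:

cos θ = 1 - Δλ/λ_C

Given:
- Δλ = 2.9116 pm
- λ_C = h/(m_e·c) ≈ 2.42631024 pm

cos θ = 1 - 2.9116/2.42631024
cos θ = 1 - 1.200011
cos θ = -0.200011

θ = arccos(-0.200011)
θ = 101.54°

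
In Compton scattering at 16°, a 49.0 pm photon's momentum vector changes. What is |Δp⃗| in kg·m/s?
3.7604e-24 kg·m/s

Photon momentum magnitude is p = h/λ.

Initial momentum:
p₀ = h/λ = 6.6261e-34/4.9000e-11 = 1.3523e-23 kg·m/s

After scattering:
λ' = λ + Δλ = 49.0 + 0.0940 = 49.0940 pm
p' = h/λ' = 6.6261e-34/4.9094e-11 = 1.3497e-23 kg·m/s

Momentum is a vector; the scattered photon's direction makes angle θ = 16° with the incident direction. The magnitude of the vector change Δp⃗ = p⃗₀ − p⃗' is found from the law of cosines:
|Δp⃗|² = p₀² + p'² − 2p₀p'cos θ
|Δp⃗|² = (1.3523e-23)² + (1.3497e-23)² − 2·1.3523e-23·1.3497e-23·cos(16°)
|Δp⃗| = 3.7604e-24 kg·m/s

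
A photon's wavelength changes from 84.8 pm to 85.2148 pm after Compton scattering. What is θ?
34.00°

First find the wavelength shift:
Δλ = λ' - λ = 85.2148 - 84.8 = 0.4148 pm

Using Δλ = λ_C(1 - cos θ), with λ_C = h/(m_e·c) ≈ 2.42631024 pm:
cos θ = 1 - Δλ/λ_C
cos θ = 1 - 0.4148/2.42631024
cos θ = 0.829041

θ = arccos(0.829041)
θ = 34.00°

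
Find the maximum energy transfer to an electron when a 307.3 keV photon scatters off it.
167.7921 keV

Maximum energy transfer occurs at θ = 180° (backscattering).

Initial photon: E₀ = 307.3 keV → λ₀ = 4.0346 pm

Maximum Compton shift (at 180°):
Δλ_max = 2λ_C = 2 × 2.4263 = 4.8526 pm

Final wavelength:
λ' = 4.0346 + 4.8526 = 8.8873 pm

Minimum photon energy (maximum energy to electron):
E'_min = hc/λ' = 139.5079 keV

Maximum electron kinetic energy:
K_max = E₀ - E'_min = 307.3000 - 139.5079 = 167.7921 keV

(Intermediate values are shown rounded; full precision is carried through to the final answer.)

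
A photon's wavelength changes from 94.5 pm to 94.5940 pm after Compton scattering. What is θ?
16.00°

First find the wavelength shift:
Δλ = λ' - λ = 94.5940 - 94.5 = 0.0940 pm

Using Δλ = λ_C(1 - cos θ), with λ_C = h/(m_e·c) ≈ 2.42631024 pm:
cos θ = 1 - Δλ/λ_C
cos θ = 1 - 0.0940/2.42631024
cos θ = 0.961258

θ = arccos(0.961258)
θ = 16.00°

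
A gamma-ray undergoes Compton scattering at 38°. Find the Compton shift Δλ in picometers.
0.5144 pm

Using the Compton scattering formula:
Δλ = λ_C(1 - cos θ)

where λ_C = h/(m_e·c) ≈ 2.4263 pm is the Compton wavelength of an electron.

For θ = 38°:
cos(38°) = 0.7880
1 - cos(38°) = 0.2120

Δλ = 2.4263 × 0.2120
Δλ = 0.5144 pm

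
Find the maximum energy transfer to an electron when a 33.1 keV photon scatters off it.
3.7963 keV

Maximum energy transfer occurs at θ = 180° (backscattering).

Initial photon: E₀ = 33.1 keV → λ₀ = 37.4575 pm

Maximum Compton shift (at 180°):
Δλ_max = 2λ_C = 2 × 2.4263 = 4.8526 pm

Final wavelength:
λ' = 37.4575 + 4.8526 = 42.3101 pm

Minimum photon energy (maximum energy to electron):
E'_min = hc/λ' = 29.3037 keV

Maximum electron kinetic energy:
K_max = E₀ - E'_min = 33.1000 - 29.3037 = 3.7963 keV

(Intermediate values are shown rounded; full precision is carried through to the final answer.)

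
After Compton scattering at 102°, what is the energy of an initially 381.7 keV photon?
200.6548 keV

First convert energy to wavelength:
λ = hc/E, with hc ≈ 1239.842 keV·pm (i.e. 1239.842 eV·nm)

For E = 381.7 keV = 381700 eV:
λ = 1239.842 keV·pm / 381.7 keV
λ = 3.2482 pm

Calculate the Compton shift:
Δλ = λ_C(1 - cos(102°)) = 2.4263 × 1.2079
Δλ = 2.9308 pm

Final wavelength:
λ' = 3.2482 + 2.9308 = 6.1790 pm

Final energy:
E' = hc/λ' = 1239.842 / 6.1790 = 200.6548 keV

(Intermediate values are shown rounded; full precision is carried through to the final answer.)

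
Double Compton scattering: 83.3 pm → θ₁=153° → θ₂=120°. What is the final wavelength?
91.5276 pm

Apply Compton shift twice:

First scattering at θ₁ = 153°:
Δλ₁ = λ_C(1 - cos(153°))
Δλ₁ = 2.4263 × 1.8910
Δλ₁ = 4.5882 pm

After first scattering:
λ₁ = 83.3 + 4.5882 = 87.8882 pm

Second scattering at θ₂ = 120°:
Δλ₂ = λ_C(1 - cos(120°))
Δλ₂ = 2.4263 × 1.5000
Δλ₂ = 3.6395 pm

Final wavelength:
λ₂ = 87.8882 + 3.6395 = 91.5276 pm

Total shift: Δλ_total = 4.5882 + 3.6395 = 8.2276 pm

(Intermediate values are shown rounded; full precision is carried through to the final answer.)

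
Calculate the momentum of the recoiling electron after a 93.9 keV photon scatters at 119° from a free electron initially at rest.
7.7402e-23 kg·m/s

The electron is initially at rest, so by conservation of momentum:
p⃗_e = p⃗₀ − p⃗'  (incident photon momentum minus scattered photon momentum)

Photon momentum magnitudes (p = h/λ = E/c):
λ₀ = hc/E₀ = 13.2039 pm → p₀ = h/λ₀ = 5.0183e-23 kg·m/s
Δλ = λ_C(1 − cos 119°) = 3.6026 pm
λ' = 16.8065 pm → p' = h/λ' = 3.9426e-23 kg·m/s

The scattered photon makes angle θ = 119° with the incident direction, so by the law of cosines:
|p⃗_e|² = p₀² + p'² − 2p₀p'cos θ
|p⃗_e|² = (5.0183e-23)² + (3.9426e-23)² − 2·5.0183e-23·3.9426e-23·cos(119°)
|p⃗_e| = 7.7402e-23 kg·m/s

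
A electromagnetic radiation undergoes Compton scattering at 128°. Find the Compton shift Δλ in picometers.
3.9201 pm

Using the Compton scattering formula:
Δλ = λ_C(1 - cos θ)

where λ_C = h/(m_e·c) ≈ 2.4263 pm is the Compton wavelength of an electron.

For θ = 128°:
cos(128°) = -0.6157
1 - cos(128°) = 1.6157

Δλ = 2.4263 × 1.6157
Δλ = 3.9201 pm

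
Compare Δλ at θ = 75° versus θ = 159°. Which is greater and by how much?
159° produces the larger shift by a factor of 2.609

Calculate both shifts using Δλ = λ_C(1 - cos θ):

For θ₁ = 75°:
Δλ₁ = 2.4263 × (1 - cos(75°))
Δλ₁ = 2.4263 × 0.7412
Δλ₁ = 1.7983 pm

For θ₂ = 159°:
Δλ₂ = 2.4263 × (1 - cos(159°))
Δλ₂ = 2.4263 × 1.9336
Δλ₂ = 4.6915 pm

The 159° angle produces the larger shift.
Ratio: 4.6915/1.7983 = 2.609

(Intermediate values are shown rounded; full precision is carried through to the final answer.)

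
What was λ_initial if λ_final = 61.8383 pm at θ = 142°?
57.5000 pm

From λ' = λ + Δλ, we have λ = λ' - Δλ

First calculate the Compton shift:
Δλ = λ_C(1 - cos θ)
Δλ = 2.4263 × (1 - cos(142°))
Δλ = 2.4263 × 1.7880
Δλ = 4.3383 pm

Initial wavelength:
λ = λ' - Δλ
λ = 61.8383 - 4.3383
λ = 57.5000 pm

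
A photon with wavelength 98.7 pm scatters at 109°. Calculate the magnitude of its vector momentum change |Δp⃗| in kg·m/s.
1.0759e-23 kg·m/s

Photon momentum magnitude is p = h/λ.

Initial momentum:
p₀ = h/λ = 6.6261e-34/9.8700e-11 = 6.7133e-24 kg·m/s

After scattering:
λ' = λ + Δλ = 98.7 + 3.2162 = 101.9162 pm
p' = h/λ' = 6.6261e-34/1.0192e-10 = 6.5015e-24 kg·m/s

Momentum is a vector; the scattered photon's direction makes angle θ = 109° with the incident direction. The magnitude of the vector change Δp⃗ = p⃗₀ − p⃗' is found from the law of cosines:
|Δp⃗|² = p₀² + p'² − 2p₀p'cos θ
|Δp⃗|² = (6.7133e-24)² + (6.5015e-24)² − 2·6.7133e-24·6.5015e-24·cos(109°)
|Δp⃗| = 1.0759e-23 kg·m/s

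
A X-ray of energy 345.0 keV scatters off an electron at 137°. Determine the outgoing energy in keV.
159.0653 keV

First convert energy to wavelength:
λ = hc/E, with hc ≈ 1239.842 keV·pm (i.e. 1239.842 eV·nm)

For E = 345.0 keV = 345000 eV:
λ = 1239.842 keV·pm / 345.0 keV
λ = 3.5937 pm

Calculate the Compton shift:
Δλ = λ_C(1 - cos(137°)) = 2.4263 × 1.7314
Δλ = 4.2008 pm

Final wavelength:
λ' = 3.5937 + 4.2008 = 7.7945 pm

Final energy:
E' = hc/λ' = 1239.842 / 7.7945 = 159.0653 keV

(Intermediate values are shown rounded; full precision is carried through to the final answer.)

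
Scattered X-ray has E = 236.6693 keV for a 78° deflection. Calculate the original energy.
373.8001 keV

Convert final energy to wavelength (hc ≈ 1239.842 keV·pm):
λ' = hc/E' = 1239.842 / 236.6693 = 5.2387 pm

Calculate the Compton shift:
Δλ = λ_C(1 - cos(78°))
Δλ = 2.4263 × (1 - cos(78°))
Δλ = 1.9219 pm

Initial wavelength:
λ = λ' - Δλ = 5.2387 - 1.9219 = 3.3169 pm

Initial energy:
E = hc/λ = 1239.842 / 3.3169 = 373.8001 keV

(Intermediate values are shown rounded; full precision is carried through to the final answer.)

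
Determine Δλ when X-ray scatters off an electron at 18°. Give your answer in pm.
0.1188 pm

Using the Compton scattering formula:
Δλ = λ_C(1 - cos θ)

where λ_C = h/(m_e·c) ≈ 2.4263 pm is the Compton wavelength of an electron.

For θ = 18°:
cos(18°) = 0.9511
1 - cos(18°) = 0.0489

Δλ = 2.4263 × 0.0489
Δλ = 0.1188 pm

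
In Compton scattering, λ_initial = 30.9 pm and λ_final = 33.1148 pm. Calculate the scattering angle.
85.00°

First find the wavelength shift:
Δλ = λ' - λ = 33.1148 - 30.9 = 2.2148 pm

Using Δλ = λ_C(1 - cos θ), with λ_C = h/(m_e·c) ≈ 2.42631024 pm:
cos θ = 1 - Δλ/λ_C
cos θ = 1 - 2.2148/2.42631024
cos θ = 0.087174

θ = arccos(0.087174)
θ = 85.00°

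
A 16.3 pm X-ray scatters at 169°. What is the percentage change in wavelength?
29.4972%

Calculate the Compton shift:
Δλ = λ_C(1 - cos(169°))
Δλ = 2.4263 × (1 - cos(169°))
Δλ = 2.4263 × 1.9816
Δλ = 4.8080 pm

Percentage change:
(Δλ/λ₀) × 100 = (4.8080/16.3) × 100
= 29.4972%

(Intermediate values are shown rounded; full precision is carried through to the final answer.)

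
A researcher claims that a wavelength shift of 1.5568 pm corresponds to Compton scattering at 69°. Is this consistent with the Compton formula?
Yes, consistent

Calculate the expected shift for θ = 69°:

Δλ_expected = λ_C(1 - cos(69°))
Δλ_expected = 2.4263 × (1 - cos(69°))
Δλ_expected = 2.4263 × 0.6416
Δλ_expected = 1.5568 pm

Given shift: 1.5568 pm
Expected shift: 1.5568 pm
Difference: 0.0000 pm

The values match. This is consistent with Compton scattering at the stated angle.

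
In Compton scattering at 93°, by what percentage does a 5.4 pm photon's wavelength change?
47.2832%

Calculate the Compton shift:
Δλ = λ_C(1 - cos(93°))
Δλ = 2.4263 × (1 - cos(93°))
Δλ = 2.4263 × 1.0523
Δλ = 2.5533 pm

Percentage change:
(Δλ/λ₀) × 100 = (2.5533/5.4) × 100
= 47.2832%

(Intermediate values are shown rounded; full precision is carried through to the final answer.)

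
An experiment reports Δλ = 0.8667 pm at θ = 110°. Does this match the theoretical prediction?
No, inconsistent

Calculate the expected shift for θ = 110°:

Δλ_expected = λ_C(1 - cos(110°))
Δλ_expected = 2.4263 × (1 - cos(110°))
Δλ_expected = 2.4263 × 1.3420
Δλ_expected = 3.2562 pm

Given shift: 0.8667 pm
Expected shift: 3.2562 pm
Difference: 2.3894 pm

The values do not match. The given shift corresponds to θ ≈ 50.0°, not 110°.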